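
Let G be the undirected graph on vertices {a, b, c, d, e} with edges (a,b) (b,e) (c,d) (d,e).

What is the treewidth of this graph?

A width-1 tree decomposition is:
Bags: B1 = {c, d}  B2 = {d, e}  B3 = {b, e}  B4 = {a, b}
Tree: B1–B2, B2–B3, B3–B4
Each bag holds 2 vertices, so the decomposition has width 1, which upper-bounds the treewidth. Any graph with an edge has treewidth ≥ 1, and G has the edge d–c. Therefore the treewidth is 1.

1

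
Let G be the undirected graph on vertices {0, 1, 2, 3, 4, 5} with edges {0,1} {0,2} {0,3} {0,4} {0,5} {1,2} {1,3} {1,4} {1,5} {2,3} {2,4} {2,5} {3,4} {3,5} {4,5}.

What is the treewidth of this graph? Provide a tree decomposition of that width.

Treewidth 5.
One optimal decomposition is:
Bags: B1 = {0, 1, 2, 3, 4, 5}
Tree: (single bag)

A single bag containing all 6 vertices is trivially a valid decomposition of width 5. For the lower bound, the 6 vertices {0, 1, 2, 3, 4, 5} are pairwise adjacent, and any tree decomposition puts a clique entirely inside one bag — forcing width ≥ 5. Therefore the treewidth is 5.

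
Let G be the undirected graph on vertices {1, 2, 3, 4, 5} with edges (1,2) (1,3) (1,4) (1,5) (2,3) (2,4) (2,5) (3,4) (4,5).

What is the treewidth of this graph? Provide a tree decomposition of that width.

Treewidth 3.
Bags: B1 = {1, 2, 3, 4}  B2 = {1, 2, 4, 5}
Tree: B1–B2

The largest bag has 4 vertices, giving width 3; this decomposition certifies tw(G) ≤ 3. Conversely, {1, 2, 3, 4} is a clique of size 4, and the vertices of any clique must share a bag in every tree decomposition; so some bag has ≥ 4 vertices and tw(G) ≥ 3. Therefore the treewidth is 3.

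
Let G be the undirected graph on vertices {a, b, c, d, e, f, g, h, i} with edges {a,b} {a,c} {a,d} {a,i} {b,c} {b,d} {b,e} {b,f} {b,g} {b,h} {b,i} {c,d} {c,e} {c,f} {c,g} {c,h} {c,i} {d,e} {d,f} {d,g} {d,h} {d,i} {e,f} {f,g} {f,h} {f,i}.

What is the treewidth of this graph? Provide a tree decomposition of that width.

Every bag has size at most 5, so the width is 5 − 1 = 4 and tw(G) ≤ 4. For the lower bound, the 5 vertices {a, b, c, d, i} are pairwise adjacent, and any tree decomposition puts a clique entirely inside one bag — forcing width ≥ 4. Hence tw(G) = 4 exactly.

Treewidth 4.
One such decomposition:
Bags: B1 = {b, c, d, f, h}  B2 = {b, c, d, f, g}  B3 = {b, c, d, f, i}  B4 = {a, b, c, d, i}  B5 = {b, c, d, e, f}
Tree: B1–B2, B2–B3, B3–B4, B2–B5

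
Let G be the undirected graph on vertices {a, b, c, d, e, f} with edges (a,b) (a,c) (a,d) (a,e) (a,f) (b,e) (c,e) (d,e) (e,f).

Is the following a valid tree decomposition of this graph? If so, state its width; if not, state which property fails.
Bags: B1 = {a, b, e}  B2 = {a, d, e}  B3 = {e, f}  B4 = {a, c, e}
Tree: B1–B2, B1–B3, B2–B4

No — edge (a,f) lies in no bag.

A tree decomposition must satisfy three properties: every vertex lies in some bag; for every edge, both endpoints lie together in some bag; and for every vertex, the bags containing it form a connected subtree. Here edge (a,f) lies in no bag, so the decomposition is invalid.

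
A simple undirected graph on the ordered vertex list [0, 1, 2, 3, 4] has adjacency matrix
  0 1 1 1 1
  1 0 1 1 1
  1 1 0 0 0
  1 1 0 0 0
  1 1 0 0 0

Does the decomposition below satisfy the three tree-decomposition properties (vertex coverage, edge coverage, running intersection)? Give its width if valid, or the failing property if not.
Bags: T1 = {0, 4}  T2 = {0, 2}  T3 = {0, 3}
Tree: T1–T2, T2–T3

A tree decomposition must satisfy three properties: every vertex lies in some bag; for every edge, both endpoints lie together in some bag; and for every vertex, the bags containing it form a connected subtree. Here vertex 1 appears in no bag, so the decomposition is invalid.

No — vertex 1 appears in no bag.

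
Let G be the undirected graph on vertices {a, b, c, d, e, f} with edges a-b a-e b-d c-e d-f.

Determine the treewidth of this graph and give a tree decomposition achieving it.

Treewidth 1.
One optimal decomposition is:
Bags: B1 = {d, f}  B2 = {b, d}  B3 = {a, b}  B4 = {a, e}  B5 = {c, e}
Tree: B1–B2, B2–B3, B3–B4, B4–B5

Every bag has size at most 2, so the width is 2 − 1 = 1 and tw(G) ≤ 1. Any graph with an edge has treewidth ≥ 1, and G has the edge f–d. The upper and lower bounds meet at 1, so that is the treewidth.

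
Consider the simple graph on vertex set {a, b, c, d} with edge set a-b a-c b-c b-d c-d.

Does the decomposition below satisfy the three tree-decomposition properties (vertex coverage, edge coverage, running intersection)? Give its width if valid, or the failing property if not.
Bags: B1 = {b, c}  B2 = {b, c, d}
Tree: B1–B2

No — vertex a appears in no bag.

A tree decomposition must satisfy three properties: every vertex lies in some bag; for every edge, both endpoints lie together in some bag; and for every vertex, the bags containing it form a connected subtree. Here vertex a appears in no bag, so the decomposition is invalid.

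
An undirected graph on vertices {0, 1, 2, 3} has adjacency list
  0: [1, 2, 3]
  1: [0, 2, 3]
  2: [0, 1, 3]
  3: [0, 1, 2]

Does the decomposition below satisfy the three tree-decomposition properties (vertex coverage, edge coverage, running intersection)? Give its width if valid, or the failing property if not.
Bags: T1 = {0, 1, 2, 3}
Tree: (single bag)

Yes; width 3.

Every vertex of G appears in some bag (union = {0, 1, 2, 3}); every edge is covered by a bag; and for each vertex v the set of bags containing v is connected in the bag tree. The decomposition is therefore valid. The largest bag has 4 vertices, so the width is 3.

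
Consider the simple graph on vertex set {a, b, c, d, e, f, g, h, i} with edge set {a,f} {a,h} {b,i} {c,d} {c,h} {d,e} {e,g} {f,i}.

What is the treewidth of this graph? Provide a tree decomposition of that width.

Each bag holds 2 vertices, so the decomposition has width 1, which upper-bounds the treewidth. G has an edge, so its treewidth is at least 1. The upper and lower bounds meet at 1, so that is the treewidth.

Treewidth 1.
One optimal decomposition is:
Bags: B1 = {e, g}  B2 = {d, e}  B3 = {c, d}  B4 = {c, h}  B5 = {a, h}  B6 = {a, f}  B7 = {f, i}  B8 = {b, i}
Tree: B1–B2, B2–B3, B3–B4, B4–B5, B5–B6, B6–B7, B7–B8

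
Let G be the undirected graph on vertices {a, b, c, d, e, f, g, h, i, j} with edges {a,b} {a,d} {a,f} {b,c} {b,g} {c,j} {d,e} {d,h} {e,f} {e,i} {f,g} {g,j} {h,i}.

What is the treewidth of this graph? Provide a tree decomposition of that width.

Each bag holds 3 vertices, so the decomposition has width 2, which upper-bounds the treewidth. Since j–c–b–g–j is a cycle in G, G is not acyclic. Forests are exactly the graphs of treewidth ≤ 1, so tw(G) ≥ 2. The upper and lower bounds meet at 2, so that is the treewidth.

Treewidth 2.
One optimal decomposition is:
Bags: B1 = {c, g, j}  B2 = {b, c, g}  B3 = {b, f, g}  B4 = {a, b, f}  B5 = {a, e, f}  B6 = {a, d, e}  B7 = {d, e, i}  B8 = {d, h, i}
Tree: B1–B2, B2–B3, B3–B4, B4–B5, B5–B6, B6–B7, B7–B8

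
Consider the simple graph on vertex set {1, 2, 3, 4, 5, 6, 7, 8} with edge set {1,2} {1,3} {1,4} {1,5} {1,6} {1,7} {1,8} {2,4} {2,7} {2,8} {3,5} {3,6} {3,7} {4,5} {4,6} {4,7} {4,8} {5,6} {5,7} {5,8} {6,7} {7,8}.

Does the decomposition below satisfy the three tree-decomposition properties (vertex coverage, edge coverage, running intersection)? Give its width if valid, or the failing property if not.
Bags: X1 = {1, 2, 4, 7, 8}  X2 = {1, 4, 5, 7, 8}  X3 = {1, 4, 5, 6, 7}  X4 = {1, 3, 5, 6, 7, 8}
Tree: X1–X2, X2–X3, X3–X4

A tree decomposition must satisfy three properties: every vertex lies in some bag; for every edge, both endpoints lie together in some bag; and for every vertex, the bags containing it form a connected subtree. Here bags containing vertex 8 are not connected in the tree, so the decomposition is invalid.

No — bags containing vertex 8 are not connected in the tree.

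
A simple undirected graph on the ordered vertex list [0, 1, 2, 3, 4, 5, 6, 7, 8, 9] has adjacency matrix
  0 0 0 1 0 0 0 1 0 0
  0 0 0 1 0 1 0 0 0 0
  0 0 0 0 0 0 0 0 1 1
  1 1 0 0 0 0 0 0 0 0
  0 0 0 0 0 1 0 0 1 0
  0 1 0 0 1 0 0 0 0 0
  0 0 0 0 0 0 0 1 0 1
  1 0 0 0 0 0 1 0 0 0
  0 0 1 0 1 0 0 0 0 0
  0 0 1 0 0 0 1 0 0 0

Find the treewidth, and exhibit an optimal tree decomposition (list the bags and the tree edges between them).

Each bag holds 3 vertices, so the decomposition has width 2, which upper-bounds the treewidth. For the lower bound, G contains the cycle 6–7–0–3–1–5–4–8–2–9–6, so G is not a forest; only forests have treewidth ≤ 1, hence tw(G) ≥ 2. Combining the bounds, tw(G) = 2.

Treewidth 2.
One optimal decomposition is:
Bags: B1 = {0, 6, 7}  B2 = {0, 3, 6}  B3 = {1, 3, 6}  B4 = {1, 5, 6}  B5 = {4, 5, 6}  B6 = {4, 6, 8}  B7 = {2, 6, 8}  B8 = {2, 6, 9}
Tree: B1–B2, B2–B3, B3–B4, B4–B5, B5–B6, B6–B7, B7–B8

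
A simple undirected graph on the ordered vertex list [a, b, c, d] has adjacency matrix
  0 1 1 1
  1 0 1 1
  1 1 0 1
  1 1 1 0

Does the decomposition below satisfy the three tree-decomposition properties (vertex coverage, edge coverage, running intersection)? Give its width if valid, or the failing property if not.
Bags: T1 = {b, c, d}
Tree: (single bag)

No — vertex a appears in no bag.

A tree decomposition must satisfy three properties: every vertex lies in some bag; for every edge, both endpoints lie together in some bag; and for every vertex, the bags containing it form a connected subtree. Here vertex a appears in no bag, so the decomposition is invalid.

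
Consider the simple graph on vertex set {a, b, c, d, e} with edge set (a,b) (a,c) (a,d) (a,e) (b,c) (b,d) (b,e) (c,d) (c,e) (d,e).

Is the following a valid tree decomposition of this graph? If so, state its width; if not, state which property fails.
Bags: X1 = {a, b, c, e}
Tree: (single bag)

No — vertex d appears in no bag.

A tree decomposition must satisfy three properties: every vertex lies in some bag; for every edge, both endpoints lie together in some bag; and for every vertex, the bags containing it form a connected subtree. Here vertex d appears in no bag, so the decomposition is invalid.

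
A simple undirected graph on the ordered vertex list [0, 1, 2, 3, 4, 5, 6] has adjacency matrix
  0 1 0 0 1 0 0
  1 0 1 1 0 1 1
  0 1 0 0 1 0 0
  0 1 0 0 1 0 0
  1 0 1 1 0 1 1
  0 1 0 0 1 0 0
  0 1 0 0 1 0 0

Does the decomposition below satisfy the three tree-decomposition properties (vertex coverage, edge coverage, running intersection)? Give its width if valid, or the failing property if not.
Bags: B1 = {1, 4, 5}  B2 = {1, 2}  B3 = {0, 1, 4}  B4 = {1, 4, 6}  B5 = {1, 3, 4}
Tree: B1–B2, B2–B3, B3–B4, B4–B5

No — edge (4,2) lies in no bag.

A tree decomposition must satisfy three properties: every vertex lies in some bag; for every edge, both endpoints lie together in some bag; and for every vertex, the bags containing it form a connected subtree. Here edge (4,2) lies in no bag, so the decomposition is invalid.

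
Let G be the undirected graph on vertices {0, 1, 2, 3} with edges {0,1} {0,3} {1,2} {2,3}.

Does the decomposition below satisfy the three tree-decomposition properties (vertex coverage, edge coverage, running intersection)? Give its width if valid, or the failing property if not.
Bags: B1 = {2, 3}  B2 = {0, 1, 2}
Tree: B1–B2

A tree decomposition must satisfy three properties: every vertex lies in some bag; for every edge, both endpoints lie together in some bag; and for every vertex, the bags containing it form a connected subtree. Here edge (0,3) lies in no bag, so the decomposition is invalid.

No — edge (0,3) lies in no bag.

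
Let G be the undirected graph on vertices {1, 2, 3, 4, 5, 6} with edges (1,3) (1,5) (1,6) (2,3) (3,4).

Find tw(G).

1

A width-1 tree decomposition is:
Bags: B1 = {1, 5}  B2 = {1, 3}  B3 = {3, 4}  B4 = {1, 6}  B5 = {2, 3}
Tree: B1–B2, B2–B3, B2–B4, B2–B5
Every bag has size at most 2, so the width is 2 − 1 = 1 and tw(G) ≤ 1. Any graph with an edge has treewidth ≥ 1, and G has the edge 5–1. Therefore the treewidth is 1.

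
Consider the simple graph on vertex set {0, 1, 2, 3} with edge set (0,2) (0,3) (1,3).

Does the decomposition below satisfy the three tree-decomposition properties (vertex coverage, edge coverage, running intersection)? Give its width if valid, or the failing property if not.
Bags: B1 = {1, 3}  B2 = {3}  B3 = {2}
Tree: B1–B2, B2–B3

A tree decomposition must satisfy three properties: every vertex lies in some bag; for every edge, both endpoints lie together in some bag; and for every vertex, the bags containing it form a connected subtree. Here vertex 0 appears in no bag, so the decomposition is invalid.

No — vertex 0 appears in no bag.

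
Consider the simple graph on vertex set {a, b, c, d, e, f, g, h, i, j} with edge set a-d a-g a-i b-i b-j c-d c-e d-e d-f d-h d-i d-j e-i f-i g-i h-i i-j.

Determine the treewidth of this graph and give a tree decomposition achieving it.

Each bag holds 3 vertices, so the decomposition has width 2, which upper-bounds the treewidth. Conversely, {c, d, e} is a clique of size 3, and the vertices of any clique must share a bag in every tree decomposition; so some bag has ≥ 3 vertices and tw(G) ≥ 2. Therefore the treewidth is 2.

Treewidth 2.
Bags: B1 = {d, i, j}  B2 = {d, f, i}  B3 = {d, e, i}  B4 = {c, d, e}  B5 = {b, i, j}  B6 = {a, d, i}  B7 = {d, h, i}  B8 = {a, g, i}
Tree: B1–B2, B2–B3, B3–B4, B1–B5, B3–B6, B6–B7, B6–B8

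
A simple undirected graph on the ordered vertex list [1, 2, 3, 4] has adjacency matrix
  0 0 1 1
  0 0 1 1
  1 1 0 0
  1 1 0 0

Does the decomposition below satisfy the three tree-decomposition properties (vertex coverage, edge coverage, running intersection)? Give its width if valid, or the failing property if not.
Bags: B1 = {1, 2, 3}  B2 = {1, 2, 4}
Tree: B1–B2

Every vertex of G appears in some bag (union = {1, 2, 3, 4}); every edge is covered by a bag; and for each vertex v the set of bags containing v is connected in the bag tree. The decomposition is therefore valid. The largest bag has 3 vertices, so the width is 2.

Yes; width 2.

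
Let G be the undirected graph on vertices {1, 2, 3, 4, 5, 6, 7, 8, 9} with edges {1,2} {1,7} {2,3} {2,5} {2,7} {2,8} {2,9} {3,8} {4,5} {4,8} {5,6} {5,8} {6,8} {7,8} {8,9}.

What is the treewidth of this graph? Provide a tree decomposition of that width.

Every bag has size at most 3, so the width is 3 − 1 = 2 and tw(G) ≤ 2. Conversely, {2, 8, 9} is a clique of size 3, and the vertices of any clique must share a bag in every tree decomposition; so some bag has ≥ 3 vertices and tw(G) ≥ 2. Combining the bounds, tw(G) = 2.

Treewidth 2.
Bags: B1 = {2, 5, 8}  B2 = {5, 6, 8}  B3 = {2, 7, 8}  B4 = {4, 5, 8}  B5 = {2, 8, 9}  B6 = {1, 2, 7}  B7 = {2, 3, 8}
Tree: B1–B2, B1–B3, B1–B4, B3–B5, B3–B6, B5–B7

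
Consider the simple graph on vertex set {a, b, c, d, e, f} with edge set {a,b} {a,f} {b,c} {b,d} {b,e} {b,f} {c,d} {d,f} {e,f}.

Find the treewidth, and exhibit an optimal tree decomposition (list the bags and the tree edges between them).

Every bag has size at most 3, so the width is 3 − 1 = 2 and tw(G) ≤ 2. Conversely, {b, c, d} is a clique of size 3, and the vertices of any clique must share a bag in every tree decomposition; so some bag has ≥ 3 vertices and tw(G) ≥ 2. Hence tw(G) = 2 exactly.

Treewidth 2.
One optimal decomposition is:
Bags: B1 = {b, d, f}  B2 = {b, c, d}  B3 = {b, e, f}  B4 = {a, b, f}
Tree: B1–B2, B1–B3, B1–B4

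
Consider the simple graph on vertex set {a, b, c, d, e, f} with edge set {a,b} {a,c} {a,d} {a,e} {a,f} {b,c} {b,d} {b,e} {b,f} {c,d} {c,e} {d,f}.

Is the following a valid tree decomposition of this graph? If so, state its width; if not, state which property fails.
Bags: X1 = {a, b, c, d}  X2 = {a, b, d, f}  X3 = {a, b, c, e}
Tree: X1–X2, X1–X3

Every vertex of G appears in some bag (union = {a, b, c, d, e, f}); every edge is covered by a bag; and for each vertex v the set of bags containing v is connected in the bag tree. The decomposition is therefore valid. The largest bag has 4 vertices, so the width is 3.

Yes; width 3.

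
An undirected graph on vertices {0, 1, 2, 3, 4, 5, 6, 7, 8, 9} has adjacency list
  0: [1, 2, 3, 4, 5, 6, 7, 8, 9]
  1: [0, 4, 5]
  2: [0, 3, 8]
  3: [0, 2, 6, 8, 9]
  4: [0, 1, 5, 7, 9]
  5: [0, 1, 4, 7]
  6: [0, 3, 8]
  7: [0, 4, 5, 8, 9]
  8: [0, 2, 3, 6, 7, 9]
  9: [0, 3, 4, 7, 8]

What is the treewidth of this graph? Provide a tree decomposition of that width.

Treewidth 3.
Bags: B1 = {0, 4, 7, 9}  B2 = {0, 7, 8, 9}  B3 = {0, 3, 8, 9}  B4 = {0, 2, 3, 8}  B5 = {0, 4, 5, 7}  B6 = {0, 1, 4, 5}  B7 = {0, 3, 6, 8}
Tree: B1–B2, B2–B3, B3–B4, B1–B5, B5–B6, B4–B7

Every bag has size at most 4, so the width is 4 − 1 = 3 and tw(G) ≤ 3. For the lower bound, the 4 vertices {0, 3, 8, 9} are pairwise adjacent, and any tree decomposition puts a clique entirely inside one bag — forcing width ≥ 3. Therefore the treewidth is 3.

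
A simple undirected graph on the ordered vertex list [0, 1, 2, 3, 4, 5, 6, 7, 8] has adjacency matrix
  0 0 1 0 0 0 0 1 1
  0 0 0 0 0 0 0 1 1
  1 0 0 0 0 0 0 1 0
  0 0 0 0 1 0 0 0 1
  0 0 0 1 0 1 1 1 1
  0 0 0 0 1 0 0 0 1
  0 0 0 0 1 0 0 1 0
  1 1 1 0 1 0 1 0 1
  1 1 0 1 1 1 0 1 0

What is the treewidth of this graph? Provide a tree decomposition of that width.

Each bag holds 3 vertices, so the decomposition has width 2, which upper-bounds the treewidth. Conversely, {3, 4, 8} is a clique of size 3, and the vertices of any clique must share a bag in every tree decomposition; so some bag has ≥ 3 vertices and tw(G) ≥ 2. Hence tw(G) = 2 exactly.

Treewidth 2.
One optimal decomposition is:
Bags: B1 = {4, 7, 8}  B2 = {1, 7, 8}  B3 = {0, 7, 8}  B4 = {4, 5, 8}  B5 = {3, 4, 8}  B6 = {0, 2, 7}  B7 = {4, 6, 7}
Tree: B1–B2, B1–B3, B1–B4, B1–B5, B3–B6, B1–B7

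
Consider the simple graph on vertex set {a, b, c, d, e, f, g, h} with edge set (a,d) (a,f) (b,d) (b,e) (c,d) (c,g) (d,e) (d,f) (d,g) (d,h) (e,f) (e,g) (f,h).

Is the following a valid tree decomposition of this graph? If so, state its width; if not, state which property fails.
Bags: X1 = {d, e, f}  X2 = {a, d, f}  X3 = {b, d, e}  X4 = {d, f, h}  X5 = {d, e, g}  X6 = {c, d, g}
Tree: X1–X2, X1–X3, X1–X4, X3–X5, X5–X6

Every vertex of G appears in some bag (union = {a, b, c, d, e, f, g, h}); every edge is covered by a bag; and for each vertex v the set of bags containing v is connected in the bag tree. The decomposition is therefore valid. The largest bag has 3 vertices, so the width is 2.

Yes; width 2.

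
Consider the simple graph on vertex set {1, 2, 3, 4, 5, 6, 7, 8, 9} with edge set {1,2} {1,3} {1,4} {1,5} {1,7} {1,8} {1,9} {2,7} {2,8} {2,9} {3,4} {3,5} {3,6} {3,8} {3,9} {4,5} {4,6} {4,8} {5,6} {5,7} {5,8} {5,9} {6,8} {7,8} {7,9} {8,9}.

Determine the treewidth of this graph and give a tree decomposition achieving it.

Treewidth 4.
Bags: B1 = {1, 5, 7, 8, 9}  B2 = {1, 3, 5, 8, 9}  B3 = {1, 3, 4, 5, 8}  B4 = {1, 2, 7, 8, 9}  B5 = {3, 4, 5, 6, 8}
Tree: B1–B2, B2–B3, B1–B4, B3–B5

Every bag has size at most 5, so the width is 5 − 1 = 4 and tw(G) ≤ 4. On the other hand G contains the 5-clique {1, 2, 7, 8, 9}. A clique must lie in a single bag of any decomposition, so no decomposition can have width below 4. The upper and lower bounds meet at 4, so that is the treewidth.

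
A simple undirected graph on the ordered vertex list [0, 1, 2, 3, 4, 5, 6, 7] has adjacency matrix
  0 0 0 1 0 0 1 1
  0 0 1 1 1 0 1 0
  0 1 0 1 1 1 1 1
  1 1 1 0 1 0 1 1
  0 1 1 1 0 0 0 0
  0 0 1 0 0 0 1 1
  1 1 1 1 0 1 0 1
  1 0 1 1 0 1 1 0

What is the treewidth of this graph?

3

A width-3 tree decomposition is:
Bags: B1 = {2, 3, 6, 7}  B2 = {1, 2, 3, 6}  B3 = {0, 3, 6, 7}  B4 = {1, 2, 3, 4}  B5 = {2, 5, 6, 7}
Tree: B1–B2, B1–B3, B2–B4, B1–B5
Each bag holds 4 vertices, so the decomposition has width 3, which upper-bounds the treewidth. Conversely, {0, 3, 6, 7} is a clique of size 4, and the vertices of any clique must share a bag in every tree decomposition; so some bag has ≥ 4 vertices and tw(G) ≥ 3. Therefore the treewidth is 3.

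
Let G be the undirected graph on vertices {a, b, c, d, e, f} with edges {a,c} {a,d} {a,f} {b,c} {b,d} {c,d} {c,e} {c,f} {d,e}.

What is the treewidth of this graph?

A width-2 tree decomposition is:
Bags: B1 = {c, d, e}  B2 = {a, c, d}  B3 = {a, c, f}  B4 = {b, c, d}
Tree: B1–B2, B2–B3, B2–B4
Each bag holds 3 vertices, so the decomposition has width 2, which upper-bounds the treewidth. For the lower bound, the 3 vertices {c, d, e} are pairwise adjacent, and any tree decomposition puts a clique entirely inside one bag — forcing width ≥ 2. Combining the bounds, tw(G) = 2.

2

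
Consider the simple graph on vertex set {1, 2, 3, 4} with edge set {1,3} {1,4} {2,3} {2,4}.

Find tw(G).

2

A width-2 tree decomposition is:
Bags: B1 = {1, 2, 4}  B2 = {1, 2, 3}
Tree: B1–B2
The largest bag has 3 vertices, giving width 2; this decomposition certifies tw(G) ≤ 2. The edges 1–4–2–3–1 form a cycle, so G is not a tree and its treewidth is at least 2. Combining the bounds, tw(G) = 2.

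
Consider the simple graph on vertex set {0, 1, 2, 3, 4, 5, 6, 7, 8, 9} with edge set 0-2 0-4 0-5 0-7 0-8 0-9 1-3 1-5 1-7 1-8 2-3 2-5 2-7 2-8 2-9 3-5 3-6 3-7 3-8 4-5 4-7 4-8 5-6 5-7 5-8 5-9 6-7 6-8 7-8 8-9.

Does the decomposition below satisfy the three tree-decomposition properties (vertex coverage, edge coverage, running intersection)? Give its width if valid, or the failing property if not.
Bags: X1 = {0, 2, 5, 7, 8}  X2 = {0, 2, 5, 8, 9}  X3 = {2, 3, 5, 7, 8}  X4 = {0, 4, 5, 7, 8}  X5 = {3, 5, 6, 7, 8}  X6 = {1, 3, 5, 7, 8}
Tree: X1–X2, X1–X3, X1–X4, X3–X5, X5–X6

Yes; width 4.

Checking the three conditions: (i) the bags cover all of {0, 1, 2, 3, 4, 5, 6, 7, 8, 9}; (ii) for each edge, some bag contains both endpoints; (iii) the bags containing any fixed vertex form a subtree. All hold, so the decomposition is valid with width 5 − 1 = 4.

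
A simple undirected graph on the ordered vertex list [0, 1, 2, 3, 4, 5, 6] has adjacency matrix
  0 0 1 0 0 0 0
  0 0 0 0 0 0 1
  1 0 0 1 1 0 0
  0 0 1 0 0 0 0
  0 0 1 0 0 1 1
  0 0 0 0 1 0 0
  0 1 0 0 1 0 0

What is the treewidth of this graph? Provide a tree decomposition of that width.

Treewidth 1.
One such decomposition:
Bags: B1 = {4, 6}  B2 = {2, 4}  B3 = {1, 6}  B4 = {2, 3}  B5 = {0, 2}  B6 = {4, 5}
Tree: B1–B2, B1–B3, B2–B4, B4–B5, B2–B6

Each bag holds 2 vertices, so the decomposition has width 1, which upper-bounds the treewidth. G has an edge, so its treewidth is at least 1. Hence tw(G) = 1 exactly.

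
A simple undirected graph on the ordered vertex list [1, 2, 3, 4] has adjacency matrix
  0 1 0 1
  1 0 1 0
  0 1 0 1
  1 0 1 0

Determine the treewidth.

2

A width-2 tree decomposition is:
Bags: B1 = {1, 2, 3}  B2 = {1, 3, 4}
Tree: B1–B2
The largest bag has 3 vertices, giving width 2; this decomposition certifies tw(G) ≤ 2. The edges 3–2–1–4–3 form a cycle, so G is not a tree and its treewidth is at least 2. Hence tw(G) = 2 exactly.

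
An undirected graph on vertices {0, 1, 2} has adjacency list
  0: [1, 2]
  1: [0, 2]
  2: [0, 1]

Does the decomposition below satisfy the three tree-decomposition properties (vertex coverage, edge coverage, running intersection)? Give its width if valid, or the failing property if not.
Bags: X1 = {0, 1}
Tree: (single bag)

No — vertex 2 appears in no bag.

A tree decomposition must satisfy three properties: every vertex lies in some bag; for every edge, both endpoints lie together in some bag; and for every vertex, the bags containing it form a connected subtree. Here vertex 2 appears in no bag, so the decomposition is invalid.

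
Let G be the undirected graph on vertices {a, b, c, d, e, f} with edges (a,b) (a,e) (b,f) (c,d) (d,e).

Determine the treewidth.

A width-1 tree decomposition is:
Bags: B1 = {b, f}  B2 = {a, b}  B3 = {a, e}  B4 = {d, e}  B5 = {c, d}
Tree: B1–B2, B2–B3, B3–B4, B4–B5
The largest bag has 2 vertices, giving width 1; this decomposition certifies tw(G) ≤ 1. G has an edge, so its treewidth is at least 1. Therefore the treewidth is 1.

1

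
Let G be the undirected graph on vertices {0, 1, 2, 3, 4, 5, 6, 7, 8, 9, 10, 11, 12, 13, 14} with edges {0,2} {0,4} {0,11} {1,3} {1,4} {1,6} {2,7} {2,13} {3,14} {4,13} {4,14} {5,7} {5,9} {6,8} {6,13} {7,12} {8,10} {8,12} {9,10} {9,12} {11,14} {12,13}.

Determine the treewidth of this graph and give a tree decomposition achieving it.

Every bag has size at most 4, so the width is 4 − 1 = 3 and tw(G) ≤ 3. For the lower bound: the 4 vertex sets {5,9,10}, {7}, {12}, {2,6,8,13} are disjoint, each induces a connected subgraph, and every pair is joined by at least one edge of G. Contracting each set to a single vertex therefore yields K_{4} as a minor, and since treewidth is minor-monotone, tw(G) ≥ tw(K_{4}) = 3. Hence tw(G) = 3 exactly.

Treewidth 3.
Bags: B1 = {5, 7, 9, 10}  B2 = {7, 9, 10, 12}  B3 = {7, 8, 10, 12}  B4 = {2, 7, 8, 12}  B5 = {2, 8, 12, 13}  B6 = {2, 6, 8, 13}  B7 = {0, 2, 6, 13}  B8 = {0, 4, 6, 13}  B9 = {0, 1, 4, 6}  B10 = {0, 1, 4, 11}  B11 = {1, 4, 11, 14}  B12 = {1, 3, 11, 14}
Tree: B1–B2, B2–B3, B3–B4, B4–B5, B5–B6, B6–B7, B7–B8, B8–B9, B9–B10, B10–B11, B11–B12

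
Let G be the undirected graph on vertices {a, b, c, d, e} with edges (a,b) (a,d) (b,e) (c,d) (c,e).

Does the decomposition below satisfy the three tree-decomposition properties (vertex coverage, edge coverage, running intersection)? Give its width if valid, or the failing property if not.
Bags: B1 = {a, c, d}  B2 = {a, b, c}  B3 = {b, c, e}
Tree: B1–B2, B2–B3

Yes; width 2.

Every vertex of G appears in some bag (union = {a, b, c, d, e}); every edge is covered by a bag; and for each vertex v the set of bags containing v is connected in the bag tree. The decomposition is therefore valid. The largest bag has 3 vertices, so the width is 2.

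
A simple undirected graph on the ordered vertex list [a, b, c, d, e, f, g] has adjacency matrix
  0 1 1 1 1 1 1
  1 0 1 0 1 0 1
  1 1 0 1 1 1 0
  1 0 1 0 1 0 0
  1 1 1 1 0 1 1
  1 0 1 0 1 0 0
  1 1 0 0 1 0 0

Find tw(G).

A width-3 tree decomposition is:
Bags: B1 = {a, c, e, f}  B2 = {a, b, c, e}  B3 = {a, c, d, e}  B4 = {a, b, e, g}
Tree: B1–B2, B1–B3, B2–B4
Each bag holds 4 vertices, so the decomposition has width 3, which upper-bounds the treewidth. For the lower bound, the 4 vertices {a, b, e, g} are pairwise adjacent, and any tree decomposition puts a clique entirely inside one bag — forcing width ≥ 3. The upper and lower bounds meet at 3, so that is the treewidth.

3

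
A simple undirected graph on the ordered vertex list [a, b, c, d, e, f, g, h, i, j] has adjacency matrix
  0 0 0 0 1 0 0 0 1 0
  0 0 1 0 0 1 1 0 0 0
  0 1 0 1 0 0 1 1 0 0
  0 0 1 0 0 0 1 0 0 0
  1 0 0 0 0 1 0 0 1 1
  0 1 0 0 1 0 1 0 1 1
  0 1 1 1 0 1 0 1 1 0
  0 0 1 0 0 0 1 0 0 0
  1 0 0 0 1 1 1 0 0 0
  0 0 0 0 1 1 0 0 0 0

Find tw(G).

A width-2 tree decomposition is:
Bags: B1 = {b, f, g}  B2 = {f, g, i}  B3 = {b, c, g}  B4 = {c, g, h}  B5 = {c, d, g}  B6 = {e, f, i}  B7 = {e, f, j}  B8 = {a, e, i}
Tree: B1–B2, B1–B3, B3–B4, B4–B5, B2–B6, B6–B7, B6–B8
Each bag holds 3 vertices, so the decomposition has width 2, which upper-bounds the treewidth. Conversely, {c, d, g} is a clique of size 3, and the vertices of any clique must share a bag in every tree decomposition; so some bag has ≥ 3 vertices and tw(G) ≥ 2. The upper and lower bounds meet at 2, so that is the treewidth.

2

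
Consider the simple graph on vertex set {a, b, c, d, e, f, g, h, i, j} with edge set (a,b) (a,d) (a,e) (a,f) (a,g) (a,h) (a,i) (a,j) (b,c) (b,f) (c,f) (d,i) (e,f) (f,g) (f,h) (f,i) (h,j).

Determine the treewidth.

A width-2 tree decomposition is:
Bags: B1 = {a, f, g}  B2 = {a, f, i}  B3 = {a, e, f}  B4 = {a, b, f}  B5 = {a, d, i}  B6 = {b, c, f}  B7 = {a, f, h}  B8 = {a, h, j}
Tree: B1–B2, B1–B3, B3–B4, B2–B5, B4–B6, B4–B7, B7–B8
Every bag has size at most 3, so the width is 3 − 1 = 2 and tw(G) ≤ 2. For the lower bound, the 3 vertices {b, c, f} are pairwise adjacent, and any tree decomposition puts a clique entirely inside one bag — forcing width ≥ 2. The upper and lower bounds meet at 2, so that is the treewidth.

2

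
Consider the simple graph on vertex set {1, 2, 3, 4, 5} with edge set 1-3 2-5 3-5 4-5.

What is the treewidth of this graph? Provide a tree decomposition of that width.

Treewidth 1.
Bags: B1 = {2, 5}  B2 = {4, 5}  B3 = {3, 5}  B4 = {1, 3}
Tree: B1–B2, B2–B3, B3–B4

Each bag holds 2 vertices, so the decomposition has width 1, which upper-bounds the treewidth. Since G has at least one edge (e.g. 5–2), it is not an edgeless graph, so tw(G) ≥ 1. Hence tw(G) = 1 exactly.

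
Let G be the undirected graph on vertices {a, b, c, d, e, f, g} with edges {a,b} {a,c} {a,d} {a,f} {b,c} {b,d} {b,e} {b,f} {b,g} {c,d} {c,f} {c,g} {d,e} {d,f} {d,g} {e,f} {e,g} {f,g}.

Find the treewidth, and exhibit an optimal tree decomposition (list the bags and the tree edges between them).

Treewidth 4.
One optimal decomposition is:
Bags: B1 = {b, d, e, f, g}  B2 = {b, c, d, f, g}  B3 = {a, b, c, d, f}
Tree: B1–B2, B2–B3

The largest bag has 5 vertices, giving width 4; this decomposition certifies tw(G) ≤ 4. On the other hand G contains the 5-clique {b, d, e, f, g}. A clique must lie in a single bag of any decomposition, so no decomposition can have width below 4. Hence tw(G) = 4 exactly.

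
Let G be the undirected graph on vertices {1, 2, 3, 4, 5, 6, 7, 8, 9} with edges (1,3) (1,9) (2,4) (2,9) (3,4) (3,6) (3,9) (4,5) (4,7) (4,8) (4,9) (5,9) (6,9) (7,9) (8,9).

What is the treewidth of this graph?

2

A width-2 tree decomposition is:
Bags: B1 = {3, 4, 9}  B2 = {4, 7, 9}  B3 = {3, 6, 9}  B4 = {4, 8, 9}  B5 = {2, 4, 9}  B6 = {4, 5, 9}  B7 = {1, 3, 9}
Tree: B1–B2, B1–B3, B1–B4, B4–B5, B1–B6, B3–B7
Every bag has size at most 3, so the width is 3 − 1 = 2 and tw(G) ≤ 2. For the lower bound, the 3 vertices {1, 3, 9} are pairwise adjacent, and any tree decomposition puts a clique entirely inside one bag — forcing width ≥ 2. Hence tw(G) = 2 exactly.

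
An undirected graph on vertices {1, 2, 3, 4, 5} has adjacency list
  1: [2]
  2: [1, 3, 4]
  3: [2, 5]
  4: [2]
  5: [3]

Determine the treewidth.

A width-1 tree decomposition is:
Bags: B1 = {1, 2}  B2 = {2, 4}  B3 = {2, 3}  B4 = {3, 5}
Tree: B1–B2, B1–B3, B3–B4
Every bag has size at most 2, so the width is 2 − 1 = 1 and tw(G) ≤ 1. Since G has at least one edge (e.g. 2–1), it is not an edgeless graph, so tw(G) ≥ 1. The upper and lower bounds meet at 1, so that is the treewidth.

1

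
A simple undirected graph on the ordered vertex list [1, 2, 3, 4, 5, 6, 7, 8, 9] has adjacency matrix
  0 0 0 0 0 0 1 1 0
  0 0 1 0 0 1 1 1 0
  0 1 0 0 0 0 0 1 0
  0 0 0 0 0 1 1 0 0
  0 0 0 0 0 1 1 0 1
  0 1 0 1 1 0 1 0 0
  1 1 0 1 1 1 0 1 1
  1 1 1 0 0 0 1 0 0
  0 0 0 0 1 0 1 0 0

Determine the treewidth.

2

A width-2 tree decomposition is:
Bags: B1 = {2, 6, 7}  B2 = {5, 6, 7}  B3 = {2, 7, 8}  B4 = {4, 6, 7}  B5 = {5, 7, 9}  B6 = {2, 3, 8}  B7 = {1, 7, 8}
Tree: B1–B2, B1–B3, B2–B4, B2–B5, B3–B6, B3–B7
The largest bag has 3 vertices, giving width 2; this decomposition certifies tw(G) ≤ 2. On the other hand G contains the 3-clique {2, 3, 8}. A clique must lie in a single bag of any decomposition, so no decomposition can have width below 2. Hence tw(G) = 2 exactly.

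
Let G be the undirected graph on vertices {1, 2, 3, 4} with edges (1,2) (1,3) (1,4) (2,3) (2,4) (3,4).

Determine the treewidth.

3

A width-3 tree decomposition is:
Bags: B1 = {1, 2, 3, 4}
Tree: (single bag)
A single bag containing all 4 vertices is trivially a valid decomposition of width 3. On the other hand G contains the 4-clique {1, 2, 3, 4}. A clique must lie in a single bag of any decomposition, so no decomposition can have width below 3. The upper and lower bounds meet at 3, so that is the treewidth.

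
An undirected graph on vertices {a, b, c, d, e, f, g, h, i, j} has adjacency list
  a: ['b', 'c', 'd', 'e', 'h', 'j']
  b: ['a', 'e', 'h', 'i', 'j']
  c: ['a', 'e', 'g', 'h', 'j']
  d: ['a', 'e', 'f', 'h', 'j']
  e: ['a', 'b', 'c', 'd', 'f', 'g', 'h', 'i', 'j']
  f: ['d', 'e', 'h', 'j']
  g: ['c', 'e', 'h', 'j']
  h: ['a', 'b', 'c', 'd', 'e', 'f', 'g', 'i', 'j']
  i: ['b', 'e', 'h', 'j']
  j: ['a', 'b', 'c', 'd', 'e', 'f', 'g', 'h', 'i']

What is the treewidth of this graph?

A width-4 tree decomposition is:
Bags: B1 = {a, b, e, h, j}  B2 = {b, e, h, i, j}  B3 = {a, c, e, h, j}  B4 = {c, e, g, h, j}  B5 = {a, d, e, h, j}  B6 = {d, e, f, h, j}
Tree: B1–B2, B1–B3, B3–B4, B3–B5, B5–B6
Every bag has size at most 5, so the width is 5 − 1 = 4 and tw(G) ≤ 4. Conversely, {c, e, g, h, j} is a clique of size 5, and the vertices of any clique must share a bag in every tree decomposition; so some bag has ≥ 5 vertices and tw(G) ≥ 4. Combining the bounds, tw(G) = 4.

4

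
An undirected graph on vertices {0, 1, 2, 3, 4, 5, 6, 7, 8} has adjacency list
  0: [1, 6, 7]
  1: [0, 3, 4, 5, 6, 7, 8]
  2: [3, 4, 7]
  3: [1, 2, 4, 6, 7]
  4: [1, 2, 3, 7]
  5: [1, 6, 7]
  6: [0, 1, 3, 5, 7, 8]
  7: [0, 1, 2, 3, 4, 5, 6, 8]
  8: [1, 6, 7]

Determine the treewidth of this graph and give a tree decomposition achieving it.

Treewidth 3.
One optimal decomposition is:
Bags: B1 = {1, 6, 7, 8}  B2 = {1, 3, 6, 7}  B3 = {1, 3, 4, 7}  B4 = {0, 1, 6, 7}  B5 = {2, 3, 4, 7}  B6 = {1, 5, 6, 7}
Tree: B1–B2, B2–B3, B2–B4, B3–B5, B4–B6

Each bag holds 4 vertices, so the decomposition has width 3, which upper-bounds the treewidth. For the lower bound, the 4 vertices {1, 3, 4, 7} are pairwise adjacent, and any tree decomposition puts a clique entirely inside one bag — forcing width ≥ 3. The upper and lower bounds meet at 3, so that is the treewidth.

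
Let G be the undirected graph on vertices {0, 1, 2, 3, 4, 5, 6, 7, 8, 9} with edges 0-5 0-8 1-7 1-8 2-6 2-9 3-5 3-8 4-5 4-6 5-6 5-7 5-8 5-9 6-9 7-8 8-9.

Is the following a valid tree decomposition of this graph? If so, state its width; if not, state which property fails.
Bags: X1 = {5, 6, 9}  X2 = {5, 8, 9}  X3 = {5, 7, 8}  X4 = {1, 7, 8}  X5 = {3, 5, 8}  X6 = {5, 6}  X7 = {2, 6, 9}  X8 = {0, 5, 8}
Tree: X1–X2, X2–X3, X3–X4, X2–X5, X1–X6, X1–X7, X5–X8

No — vertex 4 appears in no bag.

A tree decomposition must satisfy three properties: every vertex lies in some bag; for every edge, both endpoints lie together in some bag; and for every vertex, the bags containing it form a connected subtree. Here vertex 4 appears in no bag, so the decomposition is invalid.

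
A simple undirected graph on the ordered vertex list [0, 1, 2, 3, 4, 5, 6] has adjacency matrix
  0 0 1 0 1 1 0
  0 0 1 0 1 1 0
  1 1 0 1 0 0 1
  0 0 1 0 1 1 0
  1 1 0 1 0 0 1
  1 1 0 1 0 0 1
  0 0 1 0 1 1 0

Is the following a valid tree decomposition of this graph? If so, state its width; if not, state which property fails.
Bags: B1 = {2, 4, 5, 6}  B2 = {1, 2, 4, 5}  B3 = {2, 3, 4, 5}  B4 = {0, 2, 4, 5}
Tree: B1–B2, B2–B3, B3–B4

Yes; width 3.

Every vertex of G appears in some bag (union = {0, 1, 2, 3, 4, 5, 6}); every edge is covered by a bag; and for each vertex v the set of bags containing v is connected in the bag tree. The decomposition is therefore valid. The largest bag has 4 vertices, so the width is 3.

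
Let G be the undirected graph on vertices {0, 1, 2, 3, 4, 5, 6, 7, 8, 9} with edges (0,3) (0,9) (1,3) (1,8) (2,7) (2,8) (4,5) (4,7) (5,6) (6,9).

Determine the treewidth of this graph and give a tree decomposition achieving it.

The largest bag has 3 vertices, giving width 2; this decomposition certifies tw(G) ≤ 2. Since 3–1–8–2–7–4–5–6–9–0–3 is a cycle in G, G is not acyclic. Forests are exactly the graphs of treewidth ≤ 1, so tw(G) ≥ 2. Hence tw(G) = 2 exactly.

Treewidth 2.
Bags: B1 = {1, 3, 8}  B2 = {2, 3, 8}  B3 = {2, 3, 7}  B4 = {3, 4, 7}  B5 = {3, 4, 5}  B6 = {3, 5, 6}  B7 = {3, 6, 9}  B8 = {0, 3, 9}
Tree: B1–B2, B2–B3, B3–B4, B4–B5, B5–B6, B6–B7, B7–B8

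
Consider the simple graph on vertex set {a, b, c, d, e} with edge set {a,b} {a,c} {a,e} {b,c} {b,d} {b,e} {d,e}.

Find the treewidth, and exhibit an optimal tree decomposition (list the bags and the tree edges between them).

Treewidth 2.
One such decomposition:
Bags: B1 = {a, b, e}  B2 = {b, d, e}  B3 = {a, b, c}
Tree: B1–B2, B1–B3

The largest bag has 3 vertices, giving width 2; this decomposition certifies tw(G) ≤ 2. For the lower bound, the 3 vertices {b, d, e} are pairwise adjacent, and any tree decomposition puts a clique entirely inside one bag — forcing width ≥ 2. Combining the bounds, tw(G) = 2.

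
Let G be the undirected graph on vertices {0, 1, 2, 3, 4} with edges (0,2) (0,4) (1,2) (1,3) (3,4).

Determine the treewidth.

A width-2 tree decomposition is:
Bags: B1 = {0, 2, 4}  B2 = {2, 3, 4}  B3 = {1, 2, 3}
Tree: B1–B2, B2–B3
The largest bag has 3 vertices, giving width 2; this decomposition certifies tw(G) ≤ 2. Since 2–0–4–3–1–2 is a cycle in G, G is not acyclic. Forests are exactly the graphs of treewidth ≤ 1, so tw(G) ≥ 2. Combining the bounds, tw(G) = 2.

2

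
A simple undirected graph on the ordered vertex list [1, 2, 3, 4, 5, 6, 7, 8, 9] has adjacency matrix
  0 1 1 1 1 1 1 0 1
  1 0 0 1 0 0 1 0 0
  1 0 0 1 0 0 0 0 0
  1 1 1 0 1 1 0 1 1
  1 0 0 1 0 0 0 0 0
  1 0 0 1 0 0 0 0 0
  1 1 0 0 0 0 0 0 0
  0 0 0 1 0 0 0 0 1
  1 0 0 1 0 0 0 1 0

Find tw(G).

2

A width-2 tree decomposition is:
Bags: B1 = {1, 3, 4}  B2 = {1, 4, 6}  B3 = {1, 4, 9}  B4 = {1, 2, 4}  B5 = {4, 8, 9}  B6 = {1, 4, 5}  B7 = {1, 2, 7}
Tree: B1–B2, B1–B3, B1–B4, B3–B5, B1–B6, B4–B7
Each bag holds 3 vertices, so the decomposition has width 2, which upper-bounds the treewidth. On the other hand G contains the 3-clique {4, 8, 9}. A clique must lie in a single bag of any decomposition, so no decomposition can have width below 2. The upper and lower bounds meet at 2, so that is the treewidth.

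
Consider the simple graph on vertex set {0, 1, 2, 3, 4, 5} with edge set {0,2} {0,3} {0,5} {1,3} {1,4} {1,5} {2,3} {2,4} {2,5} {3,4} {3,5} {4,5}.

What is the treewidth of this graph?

A width-3 tree decomposition is:
Bags: B1 = {2, 3, 4, 5}  B2 = {0, 2, 3, 5}  B3 = {1, 3, 4, 5}
Tree: B1–B2, B1–B3
Every bag has size at most 4, so the width is 4 − 1 = 3 and tw(G) ≤ 3. On the other hand G contains the 4-clique {1, 3, 4, 5}. A clique must lie in a single bag of any decomposition, so no decomposition can have width below 3. Combining the bounds, tw(G) = 3.

3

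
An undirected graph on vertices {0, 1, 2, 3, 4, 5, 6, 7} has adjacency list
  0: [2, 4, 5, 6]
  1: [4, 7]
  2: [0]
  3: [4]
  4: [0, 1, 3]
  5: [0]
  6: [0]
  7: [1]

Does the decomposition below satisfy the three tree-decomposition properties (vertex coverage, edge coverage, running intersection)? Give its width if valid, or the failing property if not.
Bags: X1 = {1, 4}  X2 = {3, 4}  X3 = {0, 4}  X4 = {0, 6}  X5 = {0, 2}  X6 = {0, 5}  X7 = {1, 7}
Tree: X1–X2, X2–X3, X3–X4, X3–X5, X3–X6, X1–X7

Yes; width 1.

Checking the three conditions: (i) the bags cover all of {0, 1, 2, 3, 4, 5, 6, 7}; (ii) for each edge, some bag contains both endpoints; (iii) the bags containing any fixed vertex form a subtree. All hold, so the decomposition is valid with width 2 − 1 = 1.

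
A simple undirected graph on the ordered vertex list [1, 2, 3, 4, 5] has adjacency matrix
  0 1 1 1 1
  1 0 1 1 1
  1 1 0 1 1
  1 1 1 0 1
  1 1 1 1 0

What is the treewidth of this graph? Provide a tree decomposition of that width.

Treewidth 4.
One such decomposition:
Bags: B1 = {1, 2, 3, 4, 5}
Tree: (single bag)

A single bag containing all 5 vertices is trivially a valid decomposition of width 4. On the other hand G contains the 5-clique {1, 2, 3, 4, 5}. A clique must lie in a single bag of any decomposition, so no decomposition can have width below 4. Combining the bounds, tw(G) = 4.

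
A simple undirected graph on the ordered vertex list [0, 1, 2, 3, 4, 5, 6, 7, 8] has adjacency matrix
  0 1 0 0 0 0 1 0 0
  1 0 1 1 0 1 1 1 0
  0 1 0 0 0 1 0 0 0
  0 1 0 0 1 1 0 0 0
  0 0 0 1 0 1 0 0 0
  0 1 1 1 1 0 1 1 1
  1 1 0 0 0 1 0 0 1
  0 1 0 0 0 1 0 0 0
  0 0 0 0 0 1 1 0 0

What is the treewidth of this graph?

A width-2 tree decomposition is:
Bags: B1 = {5, 6, 8}  B2 = {1, 5, 6}  B3 = {1, 3, 5}  B4 = {1, 2, 5}  B5 = {3, 4, 5}  B6 = {1, 5, 7}  B7 = {0, 1, 6}
Tree: B1–B2, B2–B3, B2–B4, B3–B5, B2–B6, B2–B7
The largest bag has 3 vertices, giving width 2; this decomposition certifies tw(G) ≤ 2. On the other hand G contains the 3-clique {0, 1, 6}. A clique must lie in a single bag of any decomposition, so no decomposition can have width below 2. The upper and lower bounds meet at 2, so that is the treewidth.

2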